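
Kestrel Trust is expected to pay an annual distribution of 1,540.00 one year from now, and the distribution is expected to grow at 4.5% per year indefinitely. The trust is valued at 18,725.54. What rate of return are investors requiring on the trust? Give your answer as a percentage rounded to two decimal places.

12.72%

P = D₁/(r − g) ⇒ r = D₁/P + g = 1,540.0000/18,725.54 + 0.045 = 0.082241 + 0.045 = 0.127241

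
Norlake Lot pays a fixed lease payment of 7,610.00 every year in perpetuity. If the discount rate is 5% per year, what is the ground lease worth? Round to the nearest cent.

152200.00

Level perpetuity: PV = C / r = 7,610.00 / 0.05 = 152,200.00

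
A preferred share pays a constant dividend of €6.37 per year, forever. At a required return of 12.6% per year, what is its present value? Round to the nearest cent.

€50.56

Level perpetuity: PV = C / r = €6.37 / 0.126 = €50.56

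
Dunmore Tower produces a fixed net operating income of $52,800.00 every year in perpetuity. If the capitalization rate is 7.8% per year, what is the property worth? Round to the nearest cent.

Level perpetuity: PV = C / r = $52,800.00 / 0.078 = $676,923.08

$676923.08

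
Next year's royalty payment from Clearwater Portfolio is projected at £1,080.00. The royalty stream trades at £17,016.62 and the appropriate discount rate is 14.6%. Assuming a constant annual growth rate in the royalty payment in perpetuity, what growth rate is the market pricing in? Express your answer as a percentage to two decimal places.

P = D₁/(r−g) ⇒ g = r − D₁/P = 0.146 − £1,080.00/£17,016.62 = 0.082533

8.25%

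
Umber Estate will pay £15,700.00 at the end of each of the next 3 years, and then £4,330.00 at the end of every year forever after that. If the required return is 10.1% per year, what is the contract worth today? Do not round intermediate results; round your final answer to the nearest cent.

£71097.09

PV of 3-year annuity: £15,700.00 × [1 − (1+0.101)^−3] / 0.101 = 38974.94215
Perpetuity value at year 3: £4,330.00 / 0.101 = 42871.28713
PV of perpetuity: 42871.28713 / (1+0.101)^3 = 32122.14703
Total PV = 38974.94215 + 32122.14703 = 71097.08918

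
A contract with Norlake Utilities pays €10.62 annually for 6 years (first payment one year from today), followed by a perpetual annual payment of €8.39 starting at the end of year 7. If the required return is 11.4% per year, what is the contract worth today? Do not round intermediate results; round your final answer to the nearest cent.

€82.92

PV of 6-year annuity: €10.62 × [1 − (1+0.114)^−6] / 0.114 = 44.41531
Perpetuity value at year 6: €8.39 / 0.114 = 73.59649
PV of perpetuity: 73.59649 / (1+0.114)^6 = 38.50756
Total PV = 44.41531 + 38.50756 = 82.92287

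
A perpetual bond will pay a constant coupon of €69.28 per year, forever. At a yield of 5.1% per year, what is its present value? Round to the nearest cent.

Level perpetuity: PV = C / r = €69.28 / 0.051 = €1,358.43

€1358.43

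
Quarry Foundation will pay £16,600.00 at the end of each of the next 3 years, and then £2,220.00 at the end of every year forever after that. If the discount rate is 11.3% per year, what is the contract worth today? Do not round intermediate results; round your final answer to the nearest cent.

PV of 3-year annuity: £16,600.00 × [1 − (1+0.113)^−3] / 0.113 = 40354.93712
Perpetuity value at year 3: £2,220.00 / 0.113 = 19646.01770
PV of perpetuity: 19646.01770 / (1+0.113)^3 = 14249.15261
Total PV = 40354.93712 + 14249.15261 = 54604.08974

£54604.09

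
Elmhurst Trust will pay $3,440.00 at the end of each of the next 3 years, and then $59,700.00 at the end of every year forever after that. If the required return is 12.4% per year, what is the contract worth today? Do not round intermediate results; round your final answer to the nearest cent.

PV of 3-year annuity: $3,440.00 × [1 − (1+0.124)^−3] / 0.124 = 8205.83755
Perpetuity value at year 3: $59,700.00 / 0.124 = 481451.61290
PV of perpetuity: 481451.61290 / (1+0.124)^3 = 339042.16472
Total PV = 8205.83755 + 339042.16472 = 347248.00227

$347248.00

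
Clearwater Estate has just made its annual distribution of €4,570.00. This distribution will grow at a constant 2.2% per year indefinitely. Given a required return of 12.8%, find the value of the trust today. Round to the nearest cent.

€44061.70

D₁ = D₀ × (1 + g) = €4,570.00 × 1.022 = €4,670.5400
Growing perpetuity: P = D₁ / (r − g) = €4,670.5400 / (0.128 − 0.022) = €44,061.70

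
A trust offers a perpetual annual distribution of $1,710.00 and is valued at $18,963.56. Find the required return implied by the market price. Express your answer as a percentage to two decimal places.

9.02%

P = C/r ⇒ r = C/P = $1,710.00/$18,963.56 = 0.090173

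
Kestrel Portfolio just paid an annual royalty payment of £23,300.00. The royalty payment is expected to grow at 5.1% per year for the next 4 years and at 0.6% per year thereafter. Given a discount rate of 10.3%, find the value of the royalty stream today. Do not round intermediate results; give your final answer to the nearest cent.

D_1 = 24488.30000
D_2 = 25737.20330
D_3 = 27049.80067
D_4 = 28429.34050
Terminal value at year 4: TV = D_4×(1+g_2)/(r−g_2) = 28599.91655/0.097 = 294844.50047
P_0 = D_1/(1+r)^1 + D_2/(1+r)^2 + D_3/(1+r)^3 + D_4/(1+r)^4 + TV/(1+r)^4
    = 22201.54125 + 21154.86841 + 20157.54007 + 19207.22993 + 199200.75578 = 281921.93544

£281921.94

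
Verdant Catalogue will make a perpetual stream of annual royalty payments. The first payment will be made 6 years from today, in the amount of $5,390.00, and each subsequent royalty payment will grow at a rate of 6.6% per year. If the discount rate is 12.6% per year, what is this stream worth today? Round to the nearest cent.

$49630.15

Value at end of year 5: C₁ / (r − g) = $5,390.00 / (0.126 − 0.066) = $89,833.3333
Discount to today: PV = $89,833.3333 / (1 + 0.126)^5 = $89,833.3333 / 1.810056 = $49,630.15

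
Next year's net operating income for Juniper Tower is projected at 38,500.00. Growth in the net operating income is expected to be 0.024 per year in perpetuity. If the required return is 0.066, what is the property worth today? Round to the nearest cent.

Growing perpetuity: P = D₁ / (r − g) = 38,500.0000 / (0.066 − 0.024) = 916,666.67

916666.67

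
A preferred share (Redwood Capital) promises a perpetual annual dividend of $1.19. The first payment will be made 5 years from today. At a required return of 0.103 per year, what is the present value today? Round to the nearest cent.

Value at end of year 4: C / r = $1.19 / 0.103 = $11.5534
Discount to today: PV = $11.5534 / (1 + 0.103)^4 = $11.5534 / 1.480137 = $7.81

$7.81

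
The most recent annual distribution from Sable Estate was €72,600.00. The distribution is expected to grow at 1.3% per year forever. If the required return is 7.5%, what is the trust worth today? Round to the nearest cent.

€1186190.32

D₁ = D₀ × (1 + g) = €72,600.00 × 1.013 = €73,543.8000
Growing perpetuity: P = D₁ / (r − g) = €73,543.8000 / (0.075 − 0.013) = €1,186,190.32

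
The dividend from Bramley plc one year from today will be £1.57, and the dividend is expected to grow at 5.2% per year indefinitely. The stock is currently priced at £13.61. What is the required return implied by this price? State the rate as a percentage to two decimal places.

P = D₁/(r − g) ⇒ r = D₁/P + g = £1.5700/£13.61 + 0.052 = 0.115356 + 0.052 = 0.167356

16.74%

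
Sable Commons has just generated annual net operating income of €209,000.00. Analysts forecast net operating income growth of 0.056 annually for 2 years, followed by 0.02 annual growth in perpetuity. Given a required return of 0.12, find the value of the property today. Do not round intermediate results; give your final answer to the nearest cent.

€2277980.57

D_1 = 220704.00000
D_2 = 233063.42400
Terminal value at year 2: TV = D_2×(1+g_2)/(r−g_2) = 237724.69248/0.1 = 2377246.92480
P_0 = D_1/(1+r)^1 + D_2/(1+r)^2 + TV/(1+r)^2
    = 197057.14286 + 185796.73469 + 1895126.69388 = 2277980.57143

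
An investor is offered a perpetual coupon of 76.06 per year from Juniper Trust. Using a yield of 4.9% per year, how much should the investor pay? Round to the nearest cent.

Level perpetuity: PV = C / r = 76.06 / 0.049 = 1,552.24

1552.24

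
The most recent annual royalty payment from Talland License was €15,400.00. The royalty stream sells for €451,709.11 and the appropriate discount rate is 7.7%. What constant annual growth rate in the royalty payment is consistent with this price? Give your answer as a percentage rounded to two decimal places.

P = D₀(1+g)/(r−g) ⇒ P(r−g) = D₀(1+g) ⇒ g(P+D₀) = P·r − D₀
g = (P·r − D₀)/(P + D₀) = (€451,709.11×0.077 − €15,400.00) / (€451,709.11 + €15,400.00) = 0.041493

4.15%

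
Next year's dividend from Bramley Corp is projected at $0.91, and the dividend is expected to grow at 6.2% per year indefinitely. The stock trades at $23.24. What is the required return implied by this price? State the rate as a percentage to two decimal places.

10.12%

P = D₁/(r − g) ⇒ r = D₁/P + g = $0.9100/$23.24 + 0.062 = 0.039157 + 0.062 = 0.101157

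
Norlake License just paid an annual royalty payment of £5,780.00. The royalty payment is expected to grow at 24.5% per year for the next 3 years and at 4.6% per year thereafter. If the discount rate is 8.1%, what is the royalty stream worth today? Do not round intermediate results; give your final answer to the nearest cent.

D_1 = 7196.10000
D_2 = 8959.14450
D_3 = 11154.13490
Terminal value at year 3: TV = D_3×(1+g_2)/(r−g_2) = 11667.22511/0.035 = 333349.28880
P_0 = D_1/(1+r)^1 + D_2/(1+r)^2 + D_3/(1+r)^3 + TV/(1+r)^3
    = 6656.89177 + 7666.81799 + 8829.96152 + 263889.70707 = 287043.37835

£287043.38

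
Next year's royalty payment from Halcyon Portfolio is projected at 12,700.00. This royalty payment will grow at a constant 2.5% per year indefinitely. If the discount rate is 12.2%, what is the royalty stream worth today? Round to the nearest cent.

130927.84

Growing perpetuity: P = D₁ / (r − g) = 12,700.0000 / (0.122 − 0.025) = 130,927.84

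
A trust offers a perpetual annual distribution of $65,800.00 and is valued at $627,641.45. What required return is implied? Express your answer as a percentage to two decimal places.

10.48%

P = C/r ⇒ r = C/P = $65,800.00/$627,641.45 = 0.104837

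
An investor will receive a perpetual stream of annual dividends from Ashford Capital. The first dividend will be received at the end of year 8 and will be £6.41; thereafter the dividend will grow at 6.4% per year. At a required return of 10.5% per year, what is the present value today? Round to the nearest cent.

Value at end of year 7: C₁ / (r − g) = £6.41 / (0.105 − 0.064) = £156.3415
Discount to today: PV = £156.3415 / (1 + 0.105)^7 = £156.3415 / 2.011574 = £77.72

£77.72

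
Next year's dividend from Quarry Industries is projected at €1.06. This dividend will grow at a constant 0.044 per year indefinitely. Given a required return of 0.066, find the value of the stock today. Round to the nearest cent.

Growing perpetuity: P = D₁ / (r − g) = €1.0600 / (0.066 − 0.044) = €48.18

€48.18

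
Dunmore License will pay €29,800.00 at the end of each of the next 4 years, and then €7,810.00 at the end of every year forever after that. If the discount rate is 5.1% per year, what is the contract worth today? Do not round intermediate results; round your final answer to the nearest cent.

€230931.92

PV of 4-year annuity: €29,800.00 × [1 − (1+0.051)^−4] / 0.051 = 105424.32590
Perpetuity value at year 4: €7,810.00 / 0.051 = 153137.25490
PV of perpetuity: 153137.25490 / (1+0.051)^4 = 125507.59097
Total PV = 105424.32590 + 125507.59097 = 230931.91687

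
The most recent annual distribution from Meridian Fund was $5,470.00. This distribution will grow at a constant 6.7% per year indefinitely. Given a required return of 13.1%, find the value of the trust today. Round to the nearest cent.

D₁ = D₀ × (1 + g) = $5,470.00 × 1.067 = $5,836.4900
Growing perpetuity: P = D₁ / (r − g) = $5,836.4900 / (0.131 − 0.067) = $91,195.16

$91195.16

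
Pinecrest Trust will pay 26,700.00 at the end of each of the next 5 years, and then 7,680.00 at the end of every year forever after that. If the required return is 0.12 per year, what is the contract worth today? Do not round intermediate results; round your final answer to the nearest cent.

PV of 5-year annuity: 26,700.00 × [1 − (1+0.12)^−5] / 0.12 = 96247.52460
Perpetuity value at year 5: 7,680.00 / 0.12 = 64000.00000
PV of perpetuity: 64000.00000 / (1+0.12)^5 = 36315.31877
Total PV = 96247.52460 + 36315.31877 = 132562.84337

132562.84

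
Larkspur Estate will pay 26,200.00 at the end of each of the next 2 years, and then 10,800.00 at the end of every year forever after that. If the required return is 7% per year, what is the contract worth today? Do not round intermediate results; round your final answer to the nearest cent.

182129.19

PV of 2-year annuity: 26,200.00 × [1 − (1+0.07)^−2] / 0.07 = 47370.07599
Perpetuity value at year 2: 10,800.00 / 0.07 = 154285.71429
PV of perpetuity: 154285.71429 / (1+0.07)^2 = 134759.11808
Total PV = 47370.07599 + 134759.11808 = 182129.19407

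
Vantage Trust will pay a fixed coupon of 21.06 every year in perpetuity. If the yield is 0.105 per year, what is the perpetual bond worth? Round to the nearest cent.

Level perpetuity: PV = C / r = 21.06 / 0.105 = 200.57

200.57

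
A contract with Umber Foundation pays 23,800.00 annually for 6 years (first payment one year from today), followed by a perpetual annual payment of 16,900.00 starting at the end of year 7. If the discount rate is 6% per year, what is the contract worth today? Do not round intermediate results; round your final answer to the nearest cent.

315596.20

PV of 6-year annuity: 23,800.00 × [1 − (1+0.06)^−6] / 0.06 = 117032.31896
Perpetuity value at year 6: 16,900.00 / 0.06 = 281666.66667
PV of perpetuity: 281666.66667 / (1+0.06)^6 = 198563.88556
Total PV = 117032.31896 + 198563.88556 = 315596.20452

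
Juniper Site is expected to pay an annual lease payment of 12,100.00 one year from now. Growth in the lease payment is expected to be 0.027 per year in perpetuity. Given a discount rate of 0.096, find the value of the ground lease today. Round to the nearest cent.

Growing perpetuity: P = D₁ / (r − g) = 12,100.0000 / (0.096 − 0.027) = 175,362.32

175362.32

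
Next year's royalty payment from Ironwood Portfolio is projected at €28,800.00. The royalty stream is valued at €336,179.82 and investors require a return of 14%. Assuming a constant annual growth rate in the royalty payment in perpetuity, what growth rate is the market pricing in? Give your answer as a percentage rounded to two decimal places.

P = D₁/(r−g) ⇒ g = r − D₁/P = 0.14 − €28,800.00/€336,179.82 = 0.054332

5.43%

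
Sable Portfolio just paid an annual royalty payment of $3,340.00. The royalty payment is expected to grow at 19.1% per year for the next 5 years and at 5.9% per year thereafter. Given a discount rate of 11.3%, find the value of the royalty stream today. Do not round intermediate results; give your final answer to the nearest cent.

D_1 = 3977.94000
D_2 = 4737.72654
D_3 = 5642.63231
D_4 = 6720.37508
D_5 = 8003.96672
Terminal value at year 5: TV = D_5×(1+g_2)/(r−g_2) = 8476.20076/0.054 = 156966.68069
P_0 = D_1/(1+r)^1 + D_2/(1+r)^2 + D_3/(1+r)^3 + D_4/(1+r)^4 + D_5/(1+r)^5 + TV/(1+r)^5
    = 3574.07008 + 3824.54399 + 4092.57134 + 4379.38227 + 4686.29315 + 91903.41572 = 112460.27655

$112460.28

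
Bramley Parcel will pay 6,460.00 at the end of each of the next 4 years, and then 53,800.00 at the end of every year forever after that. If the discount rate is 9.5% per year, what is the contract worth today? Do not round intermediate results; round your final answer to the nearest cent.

PV of 4-year annuity: 6,460.00 × [1 − (1+0.095)^−4] / 0.095 = 20700.94804
Perpetuity value at year 4: 53,800.00 / 0.095 = 566315.78947
PV of perpetuity: 566315.78947 / (1+0.095)^4 = 393914.70515
Total PV = 20700.94804 + 393914.70515 = 414615.65319

414615.65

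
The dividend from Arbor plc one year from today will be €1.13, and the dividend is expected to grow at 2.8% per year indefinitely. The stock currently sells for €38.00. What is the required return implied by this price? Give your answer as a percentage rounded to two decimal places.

5.77%

P = D₁/(r − g) ⇒ r = D₁/P + g = €1.1300/€38.00 + 0.028 = 0.029737 + 0.028 = 0.057737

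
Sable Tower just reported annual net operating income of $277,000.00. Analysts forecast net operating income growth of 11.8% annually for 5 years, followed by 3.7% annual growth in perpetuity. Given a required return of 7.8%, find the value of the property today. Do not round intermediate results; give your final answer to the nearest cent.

$9953027.13

D_1 = 309686.00000
D_2 = 346228.94800
D_3 = 387083.96386
D_4 = 432759.87160
D_5 = 483825.53645
Terminal value at year 5: TV = D_5×(1+g_2)/(r−g_2) = 501727.08130/0.041 = 12237245.88530
P_0 = D_1/(1+r)^1 + D_2/(1+r)^2 + D_3/(1+r)^3 + D_4/(1+r)^4 + D_5/(1+r)^5 + TV/(1+r)^5
    = 287278.29314 + 297937.97006 + 308993.18231 + 320458.60651 + 332349.46390 + 8406009.61124 = 9953027.12715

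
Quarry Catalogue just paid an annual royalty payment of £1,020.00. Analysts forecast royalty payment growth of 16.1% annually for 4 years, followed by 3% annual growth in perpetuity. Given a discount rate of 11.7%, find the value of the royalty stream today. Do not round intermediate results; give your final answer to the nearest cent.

D_1 = 1184.22000
D_2 = 1374.87942
D_3 = 1596.23501
D_4 = 1853.22884
Terminal value at year 4: TV = D_4×(1+g_2)/(r−g_2) = 1908.82571/0.087 = 21940.52538
P_0 = D_1/(1+r)^1 + D_2/(1+r)^2 + D_3/(1+r)^3 + D_4/(1+r)^4 + TV/(1+r)^4
    = 1060.17905 + 1101.94080 + 1145.34760 + 1190.46425 + 14094.00205 = 18591.93376

£18591.93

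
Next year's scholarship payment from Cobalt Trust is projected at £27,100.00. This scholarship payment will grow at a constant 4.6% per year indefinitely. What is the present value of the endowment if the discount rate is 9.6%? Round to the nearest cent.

£542000.00

Growing perpetuity: P = D₁ / (r − g) = £27,100.0000 / (0.096 − 0.046) = £542,000.00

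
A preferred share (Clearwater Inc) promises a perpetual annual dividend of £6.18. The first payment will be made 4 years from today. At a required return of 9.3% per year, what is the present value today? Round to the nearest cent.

£50.89

Value at end of year 3: C / r = £6.18 / 0.093 = £66.4516
Discount to today: PV = £66.4516 / (1 + 0.093)^3 = £66.4516 / 1.305751 = £50.89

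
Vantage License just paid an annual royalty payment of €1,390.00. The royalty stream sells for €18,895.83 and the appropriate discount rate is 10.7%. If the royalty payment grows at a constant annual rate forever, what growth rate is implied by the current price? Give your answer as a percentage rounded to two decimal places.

3.11%

P = D₀(1+g)/(r−g) ⇒ P(r−g) = D₀(1+g) ⇒ g(P+D₀) = P·r − D₀
g = (P·r − D₀)/(P + D₀) = (€18,895.83×0.107 − €1,390.00) / (€18,895.83 + €1,390.00) = 0.031148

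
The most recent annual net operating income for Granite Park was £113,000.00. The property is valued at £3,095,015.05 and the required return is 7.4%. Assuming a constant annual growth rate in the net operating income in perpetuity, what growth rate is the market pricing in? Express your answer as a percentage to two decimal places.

P = D₀(1+g)/(r−g) ⇒ P(r−g) = D₀(1+g) ⇒ g(P+D₀) = P·r − D₀
g = (P·r − D₀)/(P + D₀) = (£3,095,015.05×0.074 − £113,000.00) / (£3,095,015.05 + £113,000.00) = 0.036169

3.62%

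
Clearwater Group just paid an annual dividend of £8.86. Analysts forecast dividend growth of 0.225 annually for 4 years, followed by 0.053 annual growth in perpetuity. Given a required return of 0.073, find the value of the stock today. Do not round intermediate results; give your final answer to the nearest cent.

£842.36

D_1 = 10.85350
D_2 = 13.29554
D_3 = 16.28703
D_4 = 19.95162
Terminal value at year 4: TV = D_4×(1+g_2)/(r−g_2) = 21.00905/0.02 = 1050.45258
P_0 = D_1/(1+r)^1 + D_2/(1+r)^2 + D_3/(1+r)^3 + D_4/(1+r)^4 + TV/(1+r)^4
    = 10.11510 + 11.54799 + 13.18387 + 15.05148 + 792.46039 = 842.35883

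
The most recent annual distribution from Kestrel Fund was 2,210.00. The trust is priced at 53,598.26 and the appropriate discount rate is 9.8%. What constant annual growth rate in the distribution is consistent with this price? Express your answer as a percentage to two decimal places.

P = D₀(1+g)/(r−g) ⇒ P(r−g) = D₀(1+g) ⇒ g(P+D₀) = P·r − D₀
g = (P·r − D₀)/(P + D₀) = (53,598.26×0.098 − 2,210.00) / (53,598.26 + 2,210.00) = 0.054519

5.45%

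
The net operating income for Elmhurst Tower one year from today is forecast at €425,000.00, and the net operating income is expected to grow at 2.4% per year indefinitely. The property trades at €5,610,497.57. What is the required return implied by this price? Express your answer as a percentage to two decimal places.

9.98%

P = D₁/(r − g) ⇒ r = D₁/P + g = €425,000.0000/€5,610,497.57 + 0.024 = 0.075751 + 0.024 = 0.099751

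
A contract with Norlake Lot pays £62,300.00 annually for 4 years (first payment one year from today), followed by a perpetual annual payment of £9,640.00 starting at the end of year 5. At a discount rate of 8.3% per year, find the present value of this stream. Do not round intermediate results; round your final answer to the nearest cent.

PV of 4-year annuity: £62,300.00 × [1 − (1+0.083)^−4] / 0.083 = 204975.06437
Perpetuity value at year 4: £9,640.00 / 0.083 = 116144.57831
PV of perpetuity: 116144.57831 / (1+0.083)^4 = 84427.73047
Total PV = 204975.06437 + 84427.73047 = 289402.79484

£289402.79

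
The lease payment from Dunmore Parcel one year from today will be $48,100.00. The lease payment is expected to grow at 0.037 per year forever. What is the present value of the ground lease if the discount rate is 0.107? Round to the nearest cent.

$687142.86

Growing perpetuity: P = D₁ / (r − g) = $48,100.0000 / (0.107 − 0.037) = $687,142.86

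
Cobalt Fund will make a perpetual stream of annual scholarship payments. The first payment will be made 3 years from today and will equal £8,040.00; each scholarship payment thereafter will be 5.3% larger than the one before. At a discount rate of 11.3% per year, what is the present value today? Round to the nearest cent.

Value at end of year 2: C₁ / (r − g) = £8,040.00 / (0.113 − 0.053) = £134,000.0000
Discount to today: PV = £134,000.0000 / (1 + 0.113)^2 = £134,000.0000 / 1.238769 = £108,171.90

£108171.90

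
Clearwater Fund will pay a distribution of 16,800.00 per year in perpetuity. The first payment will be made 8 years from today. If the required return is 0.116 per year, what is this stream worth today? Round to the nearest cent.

Value at end of year 7: C / r = 16,800.00 / 0.116 = 144,827.5862
Discount to today: PV = 144,827.5862 / (1 + 0.116)^7 = 144,827.5862 / 2.156003 = 67,174.11

67174.11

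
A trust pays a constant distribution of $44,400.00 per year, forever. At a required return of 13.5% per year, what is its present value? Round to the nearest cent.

$328888.89

Level perpetuity: PV = C / r = $44,400.00 / 0.135 = $328,888.89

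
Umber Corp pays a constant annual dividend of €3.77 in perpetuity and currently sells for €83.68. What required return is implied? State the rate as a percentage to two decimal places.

4.51%

P = C/r ⇒ r = C/P = €3.77/€83.68 = 0.045053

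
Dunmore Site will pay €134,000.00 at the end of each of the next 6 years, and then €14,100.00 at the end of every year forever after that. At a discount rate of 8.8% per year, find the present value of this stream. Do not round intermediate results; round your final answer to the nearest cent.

PV of 6-year annuity: €134,000.00 × [1 − (1+0.088)^−6] / 0.088 = 604714.43603
Perpetuity value at year 6: €14,100.00 / 0.088 = 160227.27273
PV of perpetuity: 160227.27273 / (1+0.088)^6 = 96596.87312
Total PV = 604714.43603 + 96596.87312 = 701311.30915

€701311.31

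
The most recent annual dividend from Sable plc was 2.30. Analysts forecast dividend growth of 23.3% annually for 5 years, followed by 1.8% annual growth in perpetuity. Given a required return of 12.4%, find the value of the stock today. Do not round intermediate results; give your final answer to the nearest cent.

D_1 = 2.83590
D_2 = 3.49666
D_3 = 4.31139
D_4 = 5.31594
D_5 = 6.55456
Terminal value at year 5: TV = D_5×(1+g_2)/(r−g_2) = 6.67254/0.106 = 62.94846
P_0 = D_1/(1+r)^1 + D_2/(1+r)^2 + D_3/(1+r)^3 + D_4/(1+r)^4 + D_5/(1+r)^5 + TV/(1+r)^5
    = 2.52304 + 2.76771 + 3.03611 + 3.33054 + 3.65352 + 35.08759 = 50.39853

50.40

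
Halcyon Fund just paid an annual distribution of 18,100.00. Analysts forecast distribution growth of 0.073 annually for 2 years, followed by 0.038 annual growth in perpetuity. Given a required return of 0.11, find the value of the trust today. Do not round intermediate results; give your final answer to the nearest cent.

D_1 = 19421.30000
D_2 = 20839.05490
Terminal value at year 2: TV = D_2×(1+g_2)/(r−g_2) = 21630.93899/0.072 = 300429.70814
P_0 = D_1/(1+r)^1 + D_2/(1+r)^2 + TV/(1+r)^2
    = 17496.66667 + 16913.44444 + 243835.49074 = 278245.60185

278245.60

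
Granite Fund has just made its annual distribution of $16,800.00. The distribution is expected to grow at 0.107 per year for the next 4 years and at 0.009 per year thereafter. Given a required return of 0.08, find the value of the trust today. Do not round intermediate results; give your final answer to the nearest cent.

$335040.87

D_1 = 18597.60000
D_2 = 20587.54320
D_3 = 22790.41032
D_4 = 25228.98423
Terminal value at year 4: TV = D_4×(1+g_2)/(r−g_2) = 25456.04508/0.071 = 358535.84627
P_0 = D_1/(1+r)^1 + D_2/(1+r)^2 + D_3/(1+r)^3 + D_4/(1+r)^4 + TV/(1+r)^4
    = 17220.00000 + 17650.50000 + 18091.76250 + 18544.05656 + 263534.55030 = 335040.86937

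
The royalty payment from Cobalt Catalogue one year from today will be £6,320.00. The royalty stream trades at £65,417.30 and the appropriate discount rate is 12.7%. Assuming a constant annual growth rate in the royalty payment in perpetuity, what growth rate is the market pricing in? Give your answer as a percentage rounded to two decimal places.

P = D₁/(r−g) ⇒ g = r − D₁/P = 0.127 − £6,320.00/£65,417.30 = 0.030389

3.04%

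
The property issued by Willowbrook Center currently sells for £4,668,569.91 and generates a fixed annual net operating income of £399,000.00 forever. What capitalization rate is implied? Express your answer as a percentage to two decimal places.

8.55%

P = C/r ⇒ r = C/P = £399,000.00/£4,668,569.91 = 0.085465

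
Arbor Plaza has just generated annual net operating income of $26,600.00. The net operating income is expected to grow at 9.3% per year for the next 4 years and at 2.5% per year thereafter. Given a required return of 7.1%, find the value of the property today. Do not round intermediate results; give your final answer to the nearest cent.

D_1 = 29073.80000
D_2 = 31777.66340
D_3 = 34732.98610
D_4 = 37963.15380
Terminal value at year 4: TV = D_4×(1+g_2)/(r−g_2) = 38912.23265/0.046 = 845918.10105
P_0 = D_1/(1+r)^1 + D_2/(1+r)^2 + D_3/(1+r)^3 + D_4/(1+r)^4 + TV/(1+r)^4
    = 27146.40523 + 27704.03447 + 28273.11828 + 28853.89195 + 642939.98360 = 754917.43352

$754917.43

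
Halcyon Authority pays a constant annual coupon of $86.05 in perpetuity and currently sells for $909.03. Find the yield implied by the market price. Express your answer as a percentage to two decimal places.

9.47%

P = C/r ⇒ r = C/P = $86.05/$909.03 = 0.094661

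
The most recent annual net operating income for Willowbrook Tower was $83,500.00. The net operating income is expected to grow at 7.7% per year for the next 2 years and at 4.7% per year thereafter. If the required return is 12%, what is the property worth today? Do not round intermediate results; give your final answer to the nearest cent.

D_1 = 89929.50000
D_2 = 96854.07150
Terminal value at year 2: TV = D_2×(1+g_2)/(r−g_2) = 101406.21286/0.073 = 1389126.20357
P_0 = D_1/(1+r)^1 + D_2/(1+r)^2 + TV/(1+r)^2
    = 80294.19643 + 77211.47282 + 1107402.90463 = 1264908.57387

$1264908.57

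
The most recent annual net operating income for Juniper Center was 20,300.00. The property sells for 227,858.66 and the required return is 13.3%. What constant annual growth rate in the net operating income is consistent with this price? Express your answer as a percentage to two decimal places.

P = D₀(1+g)/(r−g) ⇒ P(r−g) = D₀(1+g) ⇒ g(P+D₀) = P·r − D₀
g = (P·r − D₀)/(P + D₀) = (227,858.66×0.133 − 20,300.00) / (227,858.66 + 20,300.00) = 0.040318

4.03%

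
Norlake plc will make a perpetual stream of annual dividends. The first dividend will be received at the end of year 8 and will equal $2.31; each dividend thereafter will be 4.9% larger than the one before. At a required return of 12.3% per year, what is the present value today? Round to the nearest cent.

Value at end of year 7: C₁ / (r − g) = $2.31 / (0.123 − 0.049) = $31.2162
Discount to today: PV = $31.2162 / (1 + 0.123)^7 = $31.2162 / 2.252466 = $13.86

$13.86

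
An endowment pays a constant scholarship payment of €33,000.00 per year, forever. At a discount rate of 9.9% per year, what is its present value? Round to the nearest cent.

€333333.33

Level perpetuity: PV = C / r = €33,000.00 / 0.099 = €333,333.33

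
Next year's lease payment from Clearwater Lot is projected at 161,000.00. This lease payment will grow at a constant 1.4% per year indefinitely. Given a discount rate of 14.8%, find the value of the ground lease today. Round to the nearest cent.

Growing perpetuity: P = D₁ / (r − g) = 161,000.0000 / (0.148 − 0.014) = 1,201,492.54

1201492.54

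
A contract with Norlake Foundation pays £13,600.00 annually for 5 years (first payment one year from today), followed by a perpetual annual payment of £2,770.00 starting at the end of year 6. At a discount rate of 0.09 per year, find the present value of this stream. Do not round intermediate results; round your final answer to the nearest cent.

PV of 5-year annuity: £13,600.00 × [1 − (1+0.09)^−5] / 0.09 = 52899.25718
Perpetuity value at year 5: £2,770.00 / 0.09 = 30777.77778
PV of perpetuity: 30777.77778 / (1+0.09)^5 = 20003.44378
Total PV = 52899.25718 + 20003.44378 = 72902.70096

£72902.70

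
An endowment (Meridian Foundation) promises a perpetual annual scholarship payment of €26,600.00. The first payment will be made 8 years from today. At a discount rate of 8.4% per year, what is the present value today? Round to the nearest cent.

Value at end of year 7: C / r = €26,600.00 / 0.084 = €316,666.6667
Discount to today: PV = €316,666.6667 / (1 + 0.084)^7 = €316,666.6667 / 1.758754 = €180,051.76

€180051.76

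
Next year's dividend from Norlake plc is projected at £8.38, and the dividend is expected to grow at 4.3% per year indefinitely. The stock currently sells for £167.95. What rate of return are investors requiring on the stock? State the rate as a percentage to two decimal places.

P = D₁/(r − g) ⇒ r = D₁/P + g = £8.3800/£167.95 + 0.043 = 0.049896 + 0.043 = 0.092896

9.29%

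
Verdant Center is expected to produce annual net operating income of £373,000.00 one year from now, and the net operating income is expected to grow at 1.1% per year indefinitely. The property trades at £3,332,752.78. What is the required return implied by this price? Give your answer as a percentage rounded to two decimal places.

12.29%

P = D₁/(r − g) ⇒ r = D₁/P + g = £373,000.0000/£3,332,752.78 + 0.011 = 0.111919 + 0.011 = 0.122919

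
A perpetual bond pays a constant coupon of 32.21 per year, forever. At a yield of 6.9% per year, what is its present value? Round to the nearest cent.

466.81

Level perpetuity: PV = C / r = 32.21 / 0.069 = 466.81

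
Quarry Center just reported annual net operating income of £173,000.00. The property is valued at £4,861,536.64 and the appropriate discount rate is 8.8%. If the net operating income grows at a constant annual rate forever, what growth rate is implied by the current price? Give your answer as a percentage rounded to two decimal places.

P = D₀(1+g)/(r−g) ⇒ P(r−g) = D₀(1+g) ⇒ g(P+D₀) = P·r − D₀
g = (P·r − D₀)/(P + D₀) = (£4,861,536.64×0.088 − £173,000.00) / (£4,861,536.64 + £173,000.00) = 0.050613

5.06%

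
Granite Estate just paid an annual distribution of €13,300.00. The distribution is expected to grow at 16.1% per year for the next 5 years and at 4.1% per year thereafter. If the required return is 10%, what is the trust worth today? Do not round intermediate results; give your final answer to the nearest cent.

D_1 = 15441.30000
D_2 = 17927.34930
D_3 = 20813.65254
D_4 = 24164.65060
D_5 = 28055.15934
Terminal value at year 5: TV = D_5×(1+g_2)/(r−g_2) = 29205.42087/0.059 = 495007.13347
P_0 = D_1/(1+r)^1 + D_2/(1+r)^2 + D_3/(1+r)^3 + D_4/(1+r)^4 + D_5/(1+r)^5 + TV/(1+r)^5
    = 14037.54545 + 14815.99116 + 15637.60521 + 16504.78150 + 17420.04666 + 307360.48424 = 385776.45422

€385776.45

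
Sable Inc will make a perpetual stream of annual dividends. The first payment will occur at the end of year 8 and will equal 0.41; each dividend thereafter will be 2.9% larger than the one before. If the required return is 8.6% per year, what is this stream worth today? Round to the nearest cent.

Value at end of year 7: C₁ / (r − g) = 0.41 / (0.086 − 0.029) = 7.1930
Discount to today: PV = 7.1930 / (1 + 0.086)^7 = 7.1930 / 1.781594 = 4.04

4.04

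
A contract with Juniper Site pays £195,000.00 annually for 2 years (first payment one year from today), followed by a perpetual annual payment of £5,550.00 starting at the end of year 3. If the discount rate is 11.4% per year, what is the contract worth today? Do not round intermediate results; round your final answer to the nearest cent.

PV of 2-year annuity: £195,000.00 × [1 − (1+0.114)^−2] / 0.114 = 332176.73546
Perpetuity value at year 2: £5,550.00 / 0.114 = 48684.21053
PV of perpetuity: 48684.21053 / (1+0.114)^2 = 39229.94959
Total PV = 332176.73546 + 39229.94959 = 371406.68505

£371406.69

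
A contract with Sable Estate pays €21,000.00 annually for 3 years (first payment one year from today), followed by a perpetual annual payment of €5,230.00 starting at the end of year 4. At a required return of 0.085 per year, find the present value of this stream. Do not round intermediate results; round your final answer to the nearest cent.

PV of 3-year annuity: €21,000.00 × [1 − (1+0.085)^−3] / 0.085 = 53634.46980
Perpetuity value at year 3: €5,230.00 / 0.085 = 61529.41176
PV of perpetuity: 61529.41176 / (1+0.085)^3 = 48171.87476
Total PV = 53634.46980 + 48171.87476 = 101806.34456

€101806.34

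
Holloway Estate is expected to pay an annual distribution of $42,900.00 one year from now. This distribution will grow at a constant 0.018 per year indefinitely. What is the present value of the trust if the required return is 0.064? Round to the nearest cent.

Growing perpetuity: P = D₁ / (r − g) = $42,900.0000 / (0.064 − 0.018) = $932,608.70

$932608.70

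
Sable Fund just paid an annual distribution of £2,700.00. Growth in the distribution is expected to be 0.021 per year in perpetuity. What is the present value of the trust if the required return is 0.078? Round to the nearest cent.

£48363.16

D₁ = D₀ × (1 + g) = £2,700.00 × 1.021 = £2,756.7000
Growing perpetuity: P = D₁ / (r − g) = £2,756.7000 / (0.078 − 0.021) = £48,363.16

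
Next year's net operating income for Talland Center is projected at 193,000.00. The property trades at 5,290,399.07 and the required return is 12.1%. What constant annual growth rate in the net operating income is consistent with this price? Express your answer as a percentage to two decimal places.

8.45%

P = D₁/(r−g) ⇒ g = r − D₁/P = 0.121 − 193,000.00/5,290,399.07 = 0.084519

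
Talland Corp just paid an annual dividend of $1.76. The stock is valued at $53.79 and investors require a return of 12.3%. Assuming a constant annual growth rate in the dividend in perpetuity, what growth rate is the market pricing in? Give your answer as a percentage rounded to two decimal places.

P = D₀(1+g)/(r−g) ⇒ P(r−g) = D₀(1+g) ⇒ g(P+D₀) = P·r − D₀
g = (P·r − D₀)/(P + D₀) = ($53.79×0.123 − $1.76) / ($53.79 + $1.76) = 0.087420

8.74%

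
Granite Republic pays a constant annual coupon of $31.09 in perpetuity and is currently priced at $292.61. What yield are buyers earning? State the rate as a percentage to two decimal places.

10.63%

P = C/r ⇒ r = C/P = $31.09/$292.61 = 0.106251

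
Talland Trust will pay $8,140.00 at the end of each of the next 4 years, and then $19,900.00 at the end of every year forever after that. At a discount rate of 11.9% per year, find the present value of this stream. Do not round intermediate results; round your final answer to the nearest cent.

PV of 4-year annuity: $8,140.00 × [1 − (1+0.119)^−4] / 0.119 = 24776.18580
Perpetuity value at year 4: $19,900.00 / 0.119 = 167226.89076
PV of perpetuity: 167226.89076 / (1+0.119)^4 = 106656.11713
Total PV = 24776.18580 + 106656.11713 = 131432.30292

$131432.30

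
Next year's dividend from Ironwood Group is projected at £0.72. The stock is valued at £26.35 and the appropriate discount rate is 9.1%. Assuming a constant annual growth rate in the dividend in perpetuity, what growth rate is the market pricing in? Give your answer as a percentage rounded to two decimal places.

6.37%

P = D₁/(r−g) ⇒ g = r − D₁/P = 0.091 − £0.72/£26.35 = 0.063676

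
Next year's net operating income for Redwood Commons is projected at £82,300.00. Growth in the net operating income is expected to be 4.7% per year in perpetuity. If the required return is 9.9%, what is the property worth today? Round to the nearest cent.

£1582692.31

Growing perpetuity: P = D₁ / (r − g) = £82,300.0000 / (0.099 − 0.047) = £1,582,692.31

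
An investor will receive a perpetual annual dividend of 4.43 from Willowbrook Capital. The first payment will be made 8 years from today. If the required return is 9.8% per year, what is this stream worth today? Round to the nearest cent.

Value at end of year 7: C / r = 4.43 / 0.098 = 45.2041
Discount to today: PV = 45.2041 / (1 + 0.098)^7 = 45.2041 / 1.924050 = 23.49

23.49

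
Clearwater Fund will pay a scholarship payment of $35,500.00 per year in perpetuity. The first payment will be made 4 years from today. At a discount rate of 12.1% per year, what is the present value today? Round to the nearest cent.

Value at end of year 3: C / r = $35,500.00 / 0.121 = $293,388.4298
Discount to today: PV = $293,388.4298 / (1 + 0.121)^3 = $293,388.4298 / 1.408695 = $208,269.73

$208269.73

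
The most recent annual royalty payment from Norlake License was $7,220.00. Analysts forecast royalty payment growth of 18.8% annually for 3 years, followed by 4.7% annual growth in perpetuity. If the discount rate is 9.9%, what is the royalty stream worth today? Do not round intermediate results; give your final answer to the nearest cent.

D_1 = 8577.36000
D_2 = 10189.90368
D_3 = 12105.60557
Terminal value at year 3: TV = D_3×(1+g_2)/(r−g_2) = 12674.56903/0.052 = 243741.71219
P_0 = D_1/(1+r)^1 + D_2/(1+r)^2 + D_3/(1+r)^3 + TV/(1+r)^3
    = 7804.69518 + 8436.74056 + 9119.97068 + 183627.10201 = 208988.50843

$208988.51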